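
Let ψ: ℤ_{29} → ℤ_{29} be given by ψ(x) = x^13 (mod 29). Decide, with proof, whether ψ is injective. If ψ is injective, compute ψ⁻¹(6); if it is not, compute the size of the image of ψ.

5

Since 29 is prime, the nonzero elements of ℤ_{29} form a cyclic group of order 28.
As gcd(13, 28) = 1, raising to the 13th power is a bijection on this group: if x_1^13 ≡ x_2^13 then (x_1x_2^{−1})^13 = 1, and the only element of order dividing gcd(13, 28) = 1 is 1, so x_1 = x_2.
With ψ(0) = 0 this makes ψ injective on all of ℤ_{29}, hence bijective (finite equal-size domain and codomain). In particular ψ is injective.
Since ψ is injective, we find the preimage of 6. The inverse of x ↦ x^13 on (ℤ_{29})^× is x ↦ x^13, because 13·13 = 169 = 6·28 + 1 ≡ 1 (mod 28) and x^{28} = 1 for x ≠ 0 (Fermat). So ψ⁻¹(6) = 6^13 mod 29.
Repeated squaring mod 29: 6^1 ≡ 6, 6^2 ≡ 6² = 36 ≡ 7, 6^4 ≡ 7² = 49 ≡ 20, 6^8 ≡ 20² = 400 ≡ 23. Since 13 = 8 + 4 + 1, 6^13 ≡ 23·20·6: 23·20 = 460 ≡ 25, then 25·6 = 150 ≡ 5. So 6^13 ≡ 5 (mod 29).
Hence ψ⁻¹(6) = 5.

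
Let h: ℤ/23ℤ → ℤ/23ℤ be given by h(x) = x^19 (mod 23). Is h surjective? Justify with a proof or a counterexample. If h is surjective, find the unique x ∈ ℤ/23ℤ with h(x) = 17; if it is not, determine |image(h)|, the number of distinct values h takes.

20

Since 23 is prime, the nonzero elements of ℤ/23ℤ form a cyclic group of order 22.
As gcd(19, 22) = 1, raising to the 19th power is a bijection on this group: if a^19 ≡ b^19 then (ab^{−1})^19 = 1, and the only element of order dividing gcd(19, 22) = 1 is 1, so a = b.
With h(0) = 0 this makes h injective on all of ℤ/23ℤ, hence bijective (finite equal-size domain and codomain). In particular h is surjective.
Since h is surjective, we find the preimage of 17. The inverse of x ↦ x^19 on (ℤ/23ℤ)^× is x ↦ x^7, because 19·7 = 133 = 6·22 + 1 ≡ 1 (mod 22) and x^{22} = 1 for x ≠ 0 (Fermat). So h⁻¹(17) = 17^7 mod 23.
Repeated squaring mod 23: 17^1 ≡ 17, 17^2 ≡ 17² = 289 ≡ 13, 17^4 ≡ 13² = 169 ≡ 8. Since 7 = 4 + 2 + 1, 17^7 ≡ 8·13·17: 8·13 = 104 ≡ 12, then 12·17 = 204 ≡ 20. So 17^7 ≡ 20 (mod 23).
Hence h⁻¹(17) = 20.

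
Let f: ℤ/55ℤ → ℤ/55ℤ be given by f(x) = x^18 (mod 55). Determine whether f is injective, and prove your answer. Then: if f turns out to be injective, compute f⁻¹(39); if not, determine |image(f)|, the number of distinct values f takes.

f(3): Repeated squaring mod 55: 3^1 ≡ 3, 3^2 ≡ 3² = 9, 3^4 ≡ 9² = 81 ≡ 26, 3^8 ≡ 26² = 676 ≡ 16, 3^16 ≡ 16² = 256 ≡ 36. Since 18 = 16 + 2, 3^18 ≡ 36·9: 36·9 = 324 ≡ 49. So 3^18 ≡ 49 (mod 55).
f(8): Repeated squaring mod 55: 8^1 ≡ 8, 8^2 ≡ 8² = 64 ≡ 9, 8^4 ≡ 9² = 81 ≡ 26, 8^8 ≡ 26² = 676 ≡ 16, 8^16 ≡ 16² = 256 ≡ 36. Since 18 = 16 + 2, 8^18 ≡ 36·9: 36·9 = 324 ≡ 49. So 8^18 ≡ 49 (mod 55).
So f(3) = f(8) = 49 while 3 ≠ 8, therefore f is not injective.
Since f is not injective, we determine |image(f)|. Computing x^18 mod 55 for each x (by repeated squaring, reducing mod 55 at every step), the values f(0), f(1), …, f(54) are: 0, 1, 14, 49, 31, 15, 26, 9, 49, 36, 45, 11, 34, 14, 16, 20, 26, 4, 9, 16, 25, 1, 44, 34, 36, 5, 31, 4, 4, 31, 5, 36, 34, 44, 1, 25, 16, 9, 4, 26, 20, 16, 14, 34, 11, 45, 36, 49, 9, 26, 15, 31, 49, 14, 1.
The distinct values are {0, 1, 4, 5, 9, 11, 14, 15, 16, 20, 25, 26, 31, 34, 36, 44, 45, 49}; there are 18 of them.

18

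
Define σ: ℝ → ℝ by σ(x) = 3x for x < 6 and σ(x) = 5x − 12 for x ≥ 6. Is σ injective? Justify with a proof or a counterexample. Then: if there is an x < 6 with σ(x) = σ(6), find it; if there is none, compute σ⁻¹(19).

Both pieces are strictly increasing (slopes 3 and 5), so each is injective on its own interval.
The left piece maps (−∞, 6) onto (−∞, 18); the right piece maps [6, ∞) onto [18, ∞).
These images are disjoint, so no value is attained by both pieces. Thus σ is injective.
Because the two images are disjoint, no x < 6 has σ(x) = σ(6), so we compute σ⁻¹(19): 19 lies in [18, ∞), so solve 5x − 12 = 19: x = (19 + 12)/5 = 31/5.

31/5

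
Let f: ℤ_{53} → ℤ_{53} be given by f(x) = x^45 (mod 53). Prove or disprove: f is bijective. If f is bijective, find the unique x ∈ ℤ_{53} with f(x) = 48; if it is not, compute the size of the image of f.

Since 53 is prime, the nonzero elements of ℤ_{53} form a cyclic group of order 52.
As gcd(45, 52) = 1, raising to the 45th power is a bijection on this group: if a^45 ≡ b^45 then (ab^{−1})^45 = 1, and the only element of order dividing gcd(45, 52) = 1 is 1, so a = b.
With f(0) = 0 this makes f injective on all of ℤ_{53}, hence bijective (finite equal-size domain and codomain). In particular f is bijective.
Since f is bijective, we find the preimage of 48. The inverse of x ↦ x^45 on (ℤ_{53})^× is x ↦ x^37, because 45·37 = 1665 = 32·52 + 1 ≡ 1 (mod 52) and x^{52} = 1 for x ≠ 0 (Fermat). So f⁻¹(48) = 48^37 mod 53.
Repeated squaring mod 53: 48^1 ≡ 48, 48^2 ≡ 48² = 2304 ≡ 25, 48^4 ≡ 25² = 625 ≡ 42, 48^8 ≡ 42² = 1764 ≡ 15, 48^16 ≡ 15² = 225 ≡ 13, 48^32 ≡ 13² = 169 ≡ 10. Since 37 = 32 + 4 + 1, 48^37 ≡ 10·42·48: 10·42 = 420 ≡ 49, then 49·48 = 2352 ≡ 20. So 48^37 ≡ 20 (mod 53).
Hence f⁻¹(48) = 20.

20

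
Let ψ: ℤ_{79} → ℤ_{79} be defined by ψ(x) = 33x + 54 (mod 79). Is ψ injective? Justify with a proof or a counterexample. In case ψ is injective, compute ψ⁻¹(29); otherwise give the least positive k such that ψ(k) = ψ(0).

Recall: ψ is injective if ψ(s) = ψ(t) implies s = t.
Suppose ψ(s) = ψ(t) in ℤ_{79}. Then 33s + 54 ≡ 33t + 54 (mod 79), thus 33(s − t) ≡ 0 (mod 79).
Since gcd(33, 79) = 1, 33 is invertible modulo 79, thus s − t ≡ 0 (mod 79), i.e. s = t.
Hence ψ is injective.
We now compute 33⁻¹ mod 79 explicitly. Euclid's algorithm: 79 = 2·33 + 13, 33 = 2·13 + 7, 13 = 1·7 + 6, 7 = 1·6 + 1; back-substituting gives 1 = 12·33 − 5·79, so 33⁻¹ ≡ 12 (mod 79).
Since ψ is injective, we find ψ⁻¹(29): we need 33x ≡ 29 − 54 ≡ 54 (mod 79). Using 33⁻¹ = 12: x ≡ 12·54 = 648 = 8·79 + 16, so x = 16.
Check: ψ(16) = 33·16 + 54 = 582 = 7·79 + 29 ≡ 29 (mod 79).

16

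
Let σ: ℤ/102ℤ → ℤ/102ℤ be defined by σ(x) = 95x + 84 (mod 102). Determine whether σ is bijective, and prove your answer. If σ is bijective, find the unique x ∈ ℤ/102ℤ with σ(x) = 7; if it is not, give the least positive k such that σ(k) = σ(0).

11

Suppose σ(a) = σ(b) in ℤ/102ℤ. Then 95a + 84 ≡ 95b + 84 (mod 102), therefore 95(a − b) ≡ 0 (mod 102).
Since gcd(95, 102) = 1, 95 is invertible modulo 102, so a − b ≡ 0 (mod 102), i.e. a = b.
We now compute 95⁻¹ mod 102 explicitly. Euclid's algorithm: 102 = 1·95 + 7, 95 = 13·7 + 4, 7 = 1·4 + 3, 4 = 1·3 + 1; back-substituting gives 1 = 29·95 − 27·102, so 95⁻¹ ≡ 29 (mod 102).
For any y ∈ ℤ/102ℤ, x = 29(y − 84) mod 102 satisfies σ(x) = 95·29(y − 84) + 84 ≡ y (since 95·29 ≡ 1 mod 102). So every y has a preimage.
Thus σ is bijective.
Since σ is bijective, we find σ⁻¹(7): we need 95x ≡ 7 − 84 ≡ 25 (mod 102). Using 95⁻¹ = 29: x ≡ 29·25 = 725 = 7·102 + 11, so x = 11.
Check: σ(11) = 95·11 + 84 = 1129 = 11·102 + 7 ≡ 7 (mod 102).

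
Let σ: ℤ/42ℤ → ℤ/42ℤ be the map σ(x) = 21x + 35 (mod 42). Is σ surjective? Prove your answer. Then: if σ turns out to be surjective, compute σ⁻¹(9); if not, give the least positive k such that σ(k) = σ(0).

2

Since gcd(21, 42) = 21, we have 21x ≡ 0 (mod 21) for all x, so σ(x) ≡ 14 (mod 21).
But 0 ≢ 14 (mod 21), so 0 ∈ ℤ/42ℤ has no preimage. Hence σ is not surjective.
Since σ is not surjective, we find the least positive k with σ(k) = σ(0): this means 21k ≡ 0 (mod 42), i.e. 42 ∣ 21k. Since gcd(21, 42) = 21, dividing through by 21 this holds exactly when 2 ∣ k.
The smallest positive such k is 2.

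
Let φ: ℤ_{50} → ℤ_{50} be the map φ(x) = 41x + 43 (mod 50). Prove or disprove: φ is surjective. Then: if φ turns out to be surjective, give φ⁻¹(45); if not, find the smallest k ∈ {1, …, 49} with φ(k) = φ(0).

Since gcd(41, 50) = 1, 41 is invertible modulo 50. Euclid's algorithm: 50 = 1·41 + 9, 41 = 4·9 + 5, 9 = 1·5 + 4, 5 = 1·4 + 1; back-substituting gives 1 = 11·41 − 9·50, so 41⁻¹ ≡ 11 (mod 50).
For any y ∈ ℤ_{50}, x = 11(y − 43) mod 50 satisfies φ(x) = 41·11(y − 43) + 43 ≡ y (since 41·11 ≡ 1 mod 50). So every y has a preimage.
Thus φ is surjective.
Since φ is surjective, we compute φ⁻¹(45): solve 41x + 43 ≡ 45 (mod 50), i.e. 41x ≡ 2 (mod 50).
Multiplying by 41⁻¹ = 11 gives x ≡ 11·2 = 22 ≡ 22 (mod 50).
Check: φ(22) = 41·22 + 43 = 945 = 18·50 + 45 ≡ 45 (mod 50).

22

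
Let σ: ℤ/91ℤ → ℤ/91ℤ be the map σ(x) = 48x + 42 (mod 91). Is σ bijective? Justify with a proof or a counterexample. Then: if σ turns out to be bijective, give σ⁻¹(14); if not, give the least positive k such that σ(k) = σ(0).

Recall: σ is injective when σ(s) = σ(t) forces s = t.
If σ(s) = σ(t), then 48s ≡ 48t (mod 91). Because gcd(48, 91) = 1, we may cancel 48 to get s ≡ t (mod 91).
We now compute 48⁻¹ mod 91 explicitly. Euclid's algorithm: 91 = 1·48 + 43, 48 = 1·43 + 5, 43 = 8·5 + 3, 5 = 1·3 + 2, 3 = 1·2 + 1; back-substituting gives 1 = 55·48 − 29·91, so 48⁻¹ ≡ 55 (mod 91).
For any y ∈ ℤ/91ℤ, x = 55(y − 42) mod 91 satisfies σ(x) = 48·55(y − 42) + 42 ≡ y (since 48·55 ≡ 1 mod 91). So every y has a preimage.
Therefore σ is bijective.
Since σ is bijective, we compute σ⁻¹(14): solve 48x + 42 ≡ 14 (mod 91), i.e. 48x ≡ 63 (mod 91).
Multiplying by 48⁻¹ = 55 gives x ≡ 55·63 = 3465 = 38·91 + 7 ≡ 7 (mod 91).
Check: σ(7) = 48·7 + 42 = 378 = 4·91 + 14 ≡ 14 (mod 91).

7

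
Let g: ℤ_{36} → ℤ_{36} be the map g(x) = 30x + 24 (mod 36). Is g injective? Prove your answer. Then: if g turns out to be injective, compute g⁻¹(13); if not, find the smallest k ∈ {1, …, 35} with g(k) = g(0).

6

We have gcd(30, 36) = 6 > 1. Taking x_1 = 0 and x_2 = 6: g(0) = 24 and g(6) = 30·6 + 24 = 204 ≡ 24 (mod 36).
So g(0) = g(6) while 0 ≠ 6, hence g is not injective.
Since g is not injective, we find the least positive k with g(k) = g(0): this means 30k ≡ 0 (mod 36), i.e. 36 ∣ 30k. Since gcd(30, 36) = 6, dividing through by 6 this holds exactly when 6 ∣ 5k, and as gcd(5, 6) = 1, exactly when 6 ∣ k.
The smallest positive such k is 6.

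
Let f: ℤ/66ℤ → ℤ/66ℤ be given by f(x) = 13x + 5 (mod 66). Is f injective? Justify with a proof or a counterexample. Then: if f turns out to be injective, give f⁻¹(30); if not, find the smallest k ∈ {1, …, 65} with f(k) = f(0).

If f(u) = f(v), then 13u ≡ 13v (mod 66). Because gcd(13, 66) = 1, we may cancel 13 to get u ≡ v (mod 66).
So f is injective.
We now compute 13⁻¹ mod 66 explicitly. Euclid's algorithm: 66 = 5·13 + 1; back-substituting gives 1 = 61·13 − 12·66, so 13⁻¹ ≡ 61 (mod 66).
Since f is injective, we compute f⁻¹(30): solve 13x + 5 ≡ 30 (mod 66), i.e. 13x ≡ 25 (mod 66).
Multiplying by 13⁻¹ = 61 gives x ≡ 61·25 = 1525 = 23·66 + 7 ≡ 7 (mod 66).
Check: f(7) = 13·7 + 5 = 96 = 1·66 + 30 ≡ 30 (mod 66).

7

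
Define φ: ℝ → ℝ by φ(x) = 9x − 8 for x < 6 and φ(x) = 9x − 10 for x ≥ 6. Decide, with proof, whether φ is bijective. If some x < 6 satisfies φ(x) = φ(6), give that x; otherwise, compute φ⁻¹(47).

52/9

Both pieces are strictly increasing (slopes 9 and 9), so each is injective on its own interval.
The left piece maps (−∞, 6) onto (−∞, 46); the right piece maps [6, ∞) onto [44, ∞).
These images overlap. In particular φ(6) = 44 (right piece), and solving 9x − 8 = 44 on the left piece gives x = 52/9 < 6.
So φ(52/9) = φ(6) with 52/9 ≠ 6, and φ is not injective, hence not bijective. This x = 52/9 is the requested value below 6.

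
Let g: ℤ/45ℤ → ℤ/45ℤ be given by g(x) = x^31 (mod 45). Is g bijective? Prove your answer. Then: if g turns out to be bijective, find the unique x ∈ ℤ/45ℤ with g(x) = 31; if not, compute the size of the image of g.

35

g(0) = 0^31 = 0.
g(15): Repeated squaring mod 45: 15^1 ≡ 15, 15^2 ≡ 15² = 225 ≡ 0, 15^4 ≡ 0² = 0, 15^8 ≡ 0² = 0, 15^16 ≡ 0² = 0. Since 31 = 16 + 8 + 4 + 2 + 1, 15^31 ≡ 0·0·0·0·15: 0·0 = 0, then 0·0 = 0, then 0·0 = 0, then 0·15 = 0. So 15^31 ≡ 0 (mod 45).
So g(0) = g(15) = 0 while 0 ≠ 15, thus g is not injective, hence not bijective.
Since g is not bijective, we determine |image(g)|. Computing x^31 mod 45 for each x (by repeated squaring, reducing mod 45 at every step), the values g(0), g(1), …, g(44) are: 0, 1, 38, 27, 4, 5, 36, 43, 17, 9, 10, 11, 18, 22, 14, 0, 16, 8, 27, 19, 20, 36, 13, 32, 9, 25, 26, 18, 37, 29, 0, 31, 23, 27, 34, 35, 36, 28, 2, 9, 40, 41, 18, 7, 44.
The distinct values are {0, 1, 2, 4, 5, 7, 8, 9, 10, 11, 13, 14, 16, 17, 18, 19, 20, 22, 23, 25, 26, 27, 28, 29, 31, 32, 34, 35, 36, 37, 38, 40, 41, 43, 44}; there are 35 of them.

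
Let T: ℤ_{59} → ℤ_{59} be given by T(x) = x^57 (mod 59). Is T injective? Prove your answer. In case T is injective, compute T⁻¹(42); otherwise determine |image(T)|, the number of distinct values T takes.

Since 59 is prime, the nonzero elements of ℤ_{59} form a cyclic group of order 58.
As gcd(57, 58) = 1, raising to the 57th power is a bijection on this group: if x_1^57 ≡ x_2^57 then (x_1x_2^{−1})^57 = 1, and the only element of order dividing gcd(57, 58) = 1 is 1, so x_1 = x_2.
With T(0) = 0 this makes T injective on all of ℤ_{59}, hence bijective (finite equal-size domain and codomain). In particular T is injective.
Since T is injective, we find the preimage of 42. The inverse of x ↦ x^57 on (ℤ_{59})^× is x ↦ x^57, because 57·57 = 3249 = 56·58 + 1 ≡ 1 (mod 58) and x^{58} = 1 for x ≠ 0 (Fermat). So T⁻¹(42) = 42^57 mod 59.
Repeated squaring mod 59: 42^1 ≡ 42, 42^2 ≡ 42² = 1764 ≡ 53, 42^4 ≡ 53² = 2809 ≡ 36, 42^8 ≡ 36² = 1296 ≡ 57, 42^16 ≡ 57² = 3249 ≡ 4, 42^32 ≡ 4² = 16. Since 57 = 32 + 16 + 8 + 1, 42^57 ≡ 16·4·57·42: 16·4 = 64 ≡ 5, then 5·57 = 285 ≡ 49, then 49·42 = 2058 ≡ 52. So 42^57 ≡ 52 (mod 59).
Hence T⁻¹(42) = 52.

52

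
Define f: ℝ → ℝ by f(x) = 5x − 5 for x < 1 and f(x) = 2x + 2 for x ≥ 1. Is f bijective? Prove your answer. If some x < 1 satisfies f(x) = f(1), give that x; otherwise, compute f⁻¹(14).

Both pieces are strictly increasing (slopes 5 and 2), so each is injective on its own interval.
The left piece maps (−∞, 1) onto (−∞, 0); the right piece maps [1, ∞) onto [4, ∞).
The images leave a gap (0 has no preimage), so f is not surjective, hence not bijective.
Because the two images are disjoint, no x < 1 has f(x) = f(1), so we compute f⁻¹(14): 14 lies in [4, ∞), so solve 2x + 2 = 14: x = (14 − 2)/2 = 6.

6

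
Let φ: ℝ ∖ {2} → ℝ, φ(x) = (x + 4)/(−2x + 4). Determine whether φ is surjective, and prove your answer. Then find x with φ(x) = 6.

20/13

If φ(x) = −1/2, cross-multiplying gives −2(x + 4) = 1(−2x + 4), which simplifies to −8 = 4 — false.  So −1/2 has no preimage and φ is not surjective.
Solving φ(x) = 6: cross-multiplying gives x + 4 = 6(−2x + 4), which rearranges to 13x = 20, so x = 20/13.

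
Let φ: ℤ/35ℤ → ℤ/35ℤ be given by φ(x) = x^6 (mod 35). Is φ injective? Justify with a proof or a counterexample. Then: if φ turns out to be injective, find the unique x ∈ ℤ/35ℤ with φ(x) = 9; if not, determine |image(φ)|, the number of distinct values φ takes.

6

φ(2): Repeated squaring mod 35: 2^1 ≡ 2, 2^2 ≡ 2² = 4, 2^4 ≡ 4² = 16. Since 6 = 4 + 2, 2^6 ≡ 16·4: 16·4 = 64 ≡ 29. So 2^6 ≡ 29 (mod 35).
φ(3): Repeated squaring mod 35: 3^1 ≡ 3, 3^2 ≡ 3² = 9, 3^4 ≡ 9² = 81 ≡ 11. Since 6 = 4 + 2, 3^6 ≡ 11·9: 11·9 = 99 ≡ 29. So 3^6 ≡ 29 (mod 35).
So φ(2) = φ(3) = 29 while 2 ≠ 3, therefore φ is not injective.
Since φ is not injective, we determine |image(φ)|. Computing x^6 mod 35 for each x (by repeated squaring, reducing mod 35 at every step), the values φ(0), φ(1), …, φ(34) are: 0, 1, 29, 29, 1, 15, 1, 14, 29, 1, 15, 1, 29, 29, 21, 15, 1, 29, 29, 1, 15, 21, 29, 29, 1, 15, 1, 29, 14, 1, 15, 1, 29, 29, 1.
The distinct values are {0, 1, 14, 15, 21, 29}; there are 6 of them.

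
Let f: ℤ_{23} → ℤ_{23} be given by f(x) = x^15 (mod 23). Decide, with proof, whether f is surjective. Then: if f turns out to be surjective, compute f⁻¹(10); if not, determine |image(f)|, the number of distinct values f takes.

11

Since 23 is prime, the nonzero elements of ℤ_{23} form a cyclic group of order 22.
As gcd(15, 22) = 1, raising to the 15th power is a bijection on this group: if a^15 ≡ b^15 then (ab^{−1})^15 = 1, and the only element of order dividing gcd(15, 22) = 1 is 1, so a = b.
With f(0) = 0 this makes f injective on all of ℤ_{23}, hence bijective (finite equal-size domain and codomain). In particular f is surjective.
Since f is surjective, we find the preimage of 10. The inverse of x ↦ x^15 on (ℤ_{23})^× is x ↦ x^3, because 15·3 = 45 = 2·22 + 1 ≡ 1 (mod 22) and x^{22} = 1 for x ≠ 0 (Fermat). So f⁻¹(10) = 10^3 mod 23.
Repeated squaring mod 23: 10^1 ≡ 10, 10^2 ≡ 10² = 100 ≡ 8. Since 3 = 2 + 1, 10^3 ≡ 8·10: 8·10 = 80 ≡ 11. So 10^3 ≡ 11 (mod 23).
Hence f⁻¹(10) = 11.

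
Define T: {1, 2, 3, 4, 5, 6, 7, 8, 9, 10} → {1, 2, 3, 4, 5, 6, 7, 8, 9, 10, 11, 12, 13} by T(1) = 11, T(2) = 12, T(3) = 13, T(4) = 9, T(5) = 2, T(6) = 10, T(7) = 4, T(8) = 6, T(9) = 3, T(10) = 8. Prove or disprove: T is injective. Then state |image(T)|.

10

The values T(1), …, T(10) are 11, 12, 13, 9, 2, 10, 4, 6, 3, 8 — all distinct.
So T(u) = T(v) only when u = v, and T is injective.
The image of T is {2, 3, 4, 6, 8, 9, 10, 11, 12, 13}, which has 10 elements.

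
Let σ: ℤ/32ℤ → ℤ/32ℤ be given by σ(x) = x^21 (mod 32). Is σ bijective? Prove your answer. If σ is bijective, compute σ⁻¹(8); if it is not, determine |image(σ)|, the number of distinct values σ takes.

σ(0) = 0^21 = 0.
σ(2): Repeated squaring mod 32: 2^1 ≡ 2, 2^2 ≡ 2² = 4, 2^4 ≡ 4² = 16, 2^8 ≡ 16² = 256 ≡ 0, 2^16 ≡ 0² = 0. Since 21 = 16 + 4 + 1, 2^21 ≡ 0·16·2: 0·16 = 0, then 0·2 = 0. So 2^21 ≡ 0 (mod 32).
So σ(0) = σ(2) = 0 while 0 ≠ 2, so σ is not injective, hence not bijective.
Since σ is not bijective, we determine |image(σ)|. Computing x^21 mod 32 for each x (by repeated squaring, reducing mod 32 at every step), the values σ(0), σ(1), …, σ(31) are: 0, 1, 0, 19, 0, 21, 0, 7, 0, 9, 0, 27, 0, 29, 0, 15, 0, 17, 0, 3, 0, 5, 0, 23, 0, 25, 0, 11, 0, 13, 0, 31.
The distinct values are {0, 1, 3, 5, 7, 9, 11, 13, 15, 17, 19, 21, 23, 25, 27, 29, 31}; there are 17 of them.

17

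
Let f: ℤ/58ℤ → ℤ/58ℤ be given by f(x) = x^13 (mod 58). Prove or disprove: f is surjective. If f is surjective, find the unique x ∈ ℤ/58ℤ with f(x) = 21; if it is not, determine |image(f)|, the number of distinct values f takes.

Computing x^13 mod 58 for each x (by repeated squaring, reducing mod 58 at every step), the values f(0), f(1), …, f(57) are: 0, 1, 14, 19, 22, 35, 34, 25, 18, 13, 26, 21, 12, 9, 2, 27, 20, 17, 8, 3, 16, 11, 4, 53, 52, 7, 10, 15, 28, 29, 30, 43, 48, 51, 6, 5, 54, 47, 42, 55, 50, 41, 38, 31, 56, 49, 46, 37, 32, 45, 40, 33, 24, 23, 36, 39, 44, 57.
Every element of ℤ/58ℤ appears exactly once in this list, so f is a bijection, and in particular surjective.
Since f is surjective, we read off the preimage of 21 from the same table: f(11) = 21, so f⁻¹(21) = 11.

11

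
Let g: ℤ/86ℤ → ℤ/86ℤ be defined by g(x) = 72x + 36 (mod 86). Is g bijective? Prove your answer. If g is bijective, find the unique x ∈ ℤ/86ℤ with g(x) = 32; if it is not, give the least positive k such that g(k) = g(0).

43

We have gcd(72, 86) = 2 > 1. Taking u = 0 and v = 43: g(0) = 36 and g(43) = 72·43 + 36 = 3132 ≡ 36 (mod 86).
So g(0) = g(43) while 0 ≠ 43, hence g is not injective, hence not bijective.
Since g is not bijective, we find the least positive k with g(k) = g(0): this means 72k ≡ 0 (mod 86), i.e. 86 ∣ 72k. Since gcd(72, 86) = 2, dividing through by 2 this holds exactly when 43 ∣ 36k, and as gcd(36, 43) = 1, exactly when 43 ∣ k.
The smallest positive such k is 43.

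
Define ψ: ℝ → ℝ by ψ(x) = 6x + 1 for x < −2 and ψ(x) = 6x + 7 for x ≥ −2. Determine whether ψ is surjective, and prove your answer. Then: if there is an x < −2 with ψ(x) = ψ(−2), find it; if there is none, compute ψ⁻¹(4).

Both pieces are strictly increasing (slopes 6 and 6), so each is injective on its own interval.
The left piece maps (−∞, −2) onto (−∞, −11); the right piece maps [−2, ∞) onto [−5, ∞).
The union (−∞, −11) ∪ [−5, ∞) omits the interval between −11 and −5; in particular −11 has no preimage. So ψ is not surjective.
Because the two images are disjoint, no x < −2 has ψ(x) = ψ(−2), so we compute ψ⁻¹(4): 4 lies in [−5, ∞), so solve 6x + 7 = 4: x = (4 − 7)/6 = −1/2.

-1/2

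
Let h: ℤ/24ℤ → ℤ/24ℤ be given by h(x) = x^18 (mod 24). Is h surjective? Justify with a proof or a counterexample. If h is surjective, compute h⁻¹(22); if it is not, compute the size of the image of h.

4

h(2): Repeated squaring mod 24: 2^1 ≡ 2, 2^2 ≡ 2² = 4, 2^4 ≡ 4² = 16, 2^8 ≡ 16² = 256 ≡ 16, 2^16 ≡ 16² = 256 ≡ 16. Since 18 = 16 + 2, 2^18 ≡ 16·4: 16·4 = 64 ≡ 16. So 2^18 ≡ 16 (mod 24).
h(4): Repeated squaring mod 24: 4^1 ≡ 4, 4^2 ≡ 4² = 16, 4^4 ≡ 16² = 256 ≡ 16, 4^8 ≡ 16² = 256 ≡ 16, 4^16 ≡ 16² = 256 ≡ 16. Since 18 = 16 + 2, 4^18 ≡ 16·16: 16·16 = 256 ≡ 16. So 4^18 ≡ 16 (mod 24).
So h(2) = h(4) = 16 while 2 ≠ 4, thus h is not injective.
A non-injective map from the 24-element set ℤ/24ℤ to itself takes at most 23 distinct values, so it cannot be surjective. So h is not surjective.
Since h is not surjective, we determine |image(h)|. Computing x^18 mod 24 for each x (by repeated squaring, reducing mod 24 at every step), the values h(0), h(1), …, h(23) are: 0, 1, 16, 9, 16, 1, 0, 1, 16, 9, 16, 1, 0, 1, 16, 9, 16, 1, 0, 1, 16, 9, 16, 1.
The distinct values are {0, 1, 9, 16}; there are 4 of them.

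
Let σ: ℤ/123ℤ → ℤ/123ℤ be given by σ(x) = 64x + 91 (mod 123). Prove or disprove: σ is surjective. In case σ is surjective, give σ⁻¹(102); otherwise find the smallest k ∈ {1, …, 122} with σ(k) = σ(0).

Recall: surjectivity means every element of the codomain has a preimage under σ.
Since gcd(64, 123) = 1, 64 is invertible modulo 123. Euclid's algorithm: 123 = 1·64 + 59, 64 = 1·59 + 5, 59 = 11·5 + 4, 5 = 1·4 + 1; back-substituting gives 1 = 25·64 − 13·123, so 64⁻¹ ≡ 25 (mod 123).
Then y ↦ 25(y − 91) is a two-sided inverse to σ, so every y ∈ ℤ/123ℤ has a preimage.
Hence σ is surjective.
Since σ is surjective, we compute σ⁻¹(102): solve 64x + 91 ≡ 102 (mod 123), i.e. 64x ≡ 11 (mod 123).
Multiplying by 64⁻¹ = 25 gives x ≡ 25·11 = 275 = 2·123 + 29 ≡ 29 (mod 123).
Check: σ(29) = 64·29 + 91 = 1947 = 15·123 + 102 ≡ 102 (mod 123).

29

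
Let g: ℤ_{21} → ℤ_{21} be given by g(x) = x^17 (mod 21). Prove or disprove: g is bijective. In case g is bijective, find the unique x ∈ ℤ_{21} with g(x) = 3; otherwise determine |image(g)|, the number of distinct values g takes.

12

Computing x^17 mod 21 for each x (by repeated squaring, reducing mod 21 at every step), the values g(0), g(1), …, g(20) are: 0, 1, 11, 12, 16, 17, 6, 7, 8, 18, 19, 2, 3, 13, 14, 15, 4, 5, 9, 10, 20.
Every element of ℤ_{21} appears exactly once in this list, so g is a bijection, and in particular bijective.
Since g is bijective, we read off the preimage of 3 from the same table: g(12) = 3, so g⁻¹(3) = 12.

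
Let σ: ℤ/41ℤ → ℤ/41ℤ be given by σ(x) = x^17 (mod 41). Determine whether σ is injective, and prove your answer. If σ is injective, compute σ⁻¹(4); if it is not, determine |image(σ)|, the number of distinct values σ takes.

23

Since 41 is prime, the nonzero elements of ℤ/41ℤ form a cyclic group of order 40.
As gcd(17, 40) = 1, raising to the 17th power is a bijection on this group: if a^17 ≡ b^17 then (ab^{−1})^17 = 1, and the only element of order dividing gcd(17, 40) = 1 is 1, so a = b.
With σ(0) = 0 this makes σ injective on all of ℤ/41ℤ, hence bijective (finite equal-size domain and codomain). In particular σ is injective.
Since σ is injective, we find the preimage of 4. The inverse of x ↦ x^17 on (ℤ/41ℤ)^× is x ↦ x^33, because 17·33 = 561 = 14·40 + 1 ≡ 1 (mod 40) and x^{40} = 1 for x ≠ 0 (Fermat). So σ⁻¹(4) = 4^33 mod 41.
Repeated squaring mod 41: 4^1 ≡ 4, 4^2 ≡ 4² = 16, 4^4 ≡ 16² = 256 ≡ 10, 4^8 ≡ 10² = 100 ≡ 18, 4^16 ≡ 18² = 324 ≡ 37, 4^32 ≡ 37² = 1369 ≡ 16. Since 33 = 32 + 1, 4^33 ≡ 16·4: 16·4 = 64 ≡ 23. So 4^33 ≡ 23 (mod 41).
Hence σ⁻¹(4) = 23.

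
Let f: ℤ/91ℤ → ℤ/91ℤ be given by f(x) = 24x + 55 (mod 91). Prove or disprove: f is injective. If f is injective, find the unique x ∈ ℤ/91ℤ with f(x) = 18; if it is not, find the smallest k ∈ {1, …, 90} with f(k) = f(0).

25

By definition, f is injective when f(s) = f(t) forces s = t.
Suppose f(s) = f(t) in ℤ/91ℤ. Then 24s + 55 ≡ 24t + 55 (mod 91), therefore 24(s − t) ≡ 0 (mod 91).
Since gcd(24, 91) = 1, 24 is invertible modulo 91, hence s − t ≡ 0 (mod 91), i.e. s = t.
Hence f is injective.
We now compute 24⁻¹ mod 91 explicitly. Euclid's algorithm: 91 = 3·24 + 19, 24 = 1·19 + 5, 19 = 3·5 + 4, 5 = 1·4 + 1; back-substituting gives 1 = 19·24 − 5·91, so 24⁻¹ ≡ 19 (mod 91).
Since f is injective, we find f⁻¹(18): we need 24x ≡ 18 − 55 ≡ 54 (mod 91). Using 24⁻¹ = 19: x ≡ 19·54 = 1026 = 11·91 + 25, so x = 25.
Check: f(25) = 24·25 + 55 = 655 = 7·91 + 18 ≡ 18 (mod 91).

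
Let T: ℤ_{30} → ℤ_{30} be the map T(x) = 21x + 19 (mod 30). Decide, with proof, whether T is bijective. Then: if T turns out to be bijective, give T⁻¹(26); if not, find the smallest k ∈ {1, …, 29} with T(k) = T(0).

10

We have gcd(21, 30) = 3 > 1. Taking x_1 = 0 and x_2 = 10: T(0) = 19 and T(10) = 21·10 + 19 = 229 ≡ 19 (mod 30).
So T(0) = T(10) while 0 ≠ 10, hence T is not injective, hence not bijective.
Since T is not bijective, we find the least positive k with T(k) = T(0): this means 21k ≡ 0 (mod 30), i.e. 30 ∣ 21k. Since gcd(21, 30) = 3, dividing through by 3 this holds exactly when 10 ∣ 7k, and as gcd(7, 10) = 1, exactly when 10 ∣ k.
The smallest positive such k is 10.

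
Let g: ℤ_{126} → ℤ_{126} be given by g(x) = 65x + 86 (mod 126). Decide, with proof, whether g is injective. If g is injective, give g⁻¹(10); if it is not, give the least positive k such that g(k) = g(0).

88

If g(u) = g(v), then 65u ≡ 65v (mod 126). Because gcd(65, 126) = 1, we may cancel 65 to get u ≡ v (mod 126).
Hence g is injective.
We now compute 65⁻¹ mod 126 explicitly. Euclid's algorithm: 126 = 1·65 + 61, 65 = 1·61 + 4, 61 = 15·4 + 1; back-substituting gives 1 = 95·65 − 49·126, so 65⁻¹ ≡ 95 (mod 126).
Since g is injective, we compute g⁻¹(10): solve 65x + 86 ≡ 10 (mod 126), i.e. 65x ≡ 50 (mod 126).
Multiplying by 65⁻¹ = 95 gives x ≡ 95·50 = 4750 = 37·126 + 88 ≡ 88 (mod 126).
Check: g(88) = 65·88 + 86 = 5806 = 46·126 + 10 ≡ 10 (mod 126).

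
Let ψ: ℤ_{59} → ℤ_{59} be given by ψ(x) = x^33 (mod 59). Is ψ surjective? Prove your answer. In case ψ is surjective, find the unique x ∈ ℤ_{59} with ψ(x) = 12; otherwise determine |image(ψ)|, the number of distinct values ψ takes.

9

Since 59 is prime, the nonzero elements of ℤ_{59} form a cyclic group of order 58.
As gcd(33, 58) = 1, raising to the 33rd power is a bijection on this group: if s^33 ≡ t^33 then (st^{−1})^33 = 1, and the only element of order dividing gcd(33, 58) = 1 is 1, so s = t.
With ψ(0) = 0 this makes ψ injective on all of ℤ_{59}, hence bijective (finite equal-size domain and codomain). In particular ψ is surjective.
Since ψ is surjective, we find the preimage of 12. The inverse of x ↦ x^33 on (ℤ_{59})^× is x ↦ x^51, because 33·51 = 1683 = 29·58 + 1 ≡ 1 (mod 58) and x^{58} = 1 for x ≠ 0 (Fermat). So ψ⁻¹(12) = 12^51 mod 59.
Repeated squaring mod 59: 12^1 ≡ 12, 12^2 ≡ 12² = 144 ≡ 26, 12^4 ≡ 26² = 676 ≡ 27, 12^8 ≡ 27² = 729 ≡ 21, 12^16 ≡ 21² = 441 ≡ 28, 12^32 ≡ 28² = 784 ≡ 17. Since 51 = 32 + 16 + 2 + 1, 12^51 ≡ 17·28·26·12: 17·28 = 476 ≡ 4, then 4·26 = 104 ≡ 45, then 45·12 = 540 ≡ 9. So 12^51 ≡ 9 (mod 59).
Hence ψ⁻¹(12) = 9.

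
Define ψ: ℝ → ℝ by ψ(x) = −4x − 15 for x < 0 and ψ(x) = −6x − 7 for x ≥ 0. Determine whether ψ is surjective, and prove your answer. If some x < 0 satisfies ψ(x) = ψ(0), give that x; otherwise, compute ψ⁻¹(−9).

-2

Both pieces are strictly decreasing (slopes −4 and −6), so each is injective on its own interval.
The left piece maps (−∞, 0) onto (−15, ∞); the right piece maps [0, ∞) onto (−∞, −7].
The union (−15, ∞) ∪ (−∞, −7] covers ℝ, so ψ is surjective.
For the follow-up: the images overlap, so an x < 0 with ψ(x) = ψ(0) exists. ψ(0) = −7; solving −4x − 15 = −7 for x < 0 gives x = (−7 + 15)/(−4) = −2.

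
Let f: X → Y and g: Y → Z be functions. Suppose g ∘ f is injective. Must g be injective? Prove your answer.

not injective

No. Take X = {0}, Y = {0, 1}, Z = {0, 1}, f(a) = a for each a ∈ X, and g(b) = 0 if b ∈ {0, 1} else g(b) = b.
Then g ∘ f = f is injective (X ⊂ Y and f is the inclusion), but g(0) = g(1) = 0 with 0 ≠ 1, so g is not injective.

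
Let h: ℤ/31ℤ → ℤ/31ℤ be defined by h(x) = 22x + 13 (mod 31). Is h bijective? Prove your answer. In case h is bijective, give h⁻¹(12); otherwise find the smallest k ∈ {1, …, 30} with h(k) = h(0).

7

If h(x_1) = h(x_2), then 22x_1 ≡ 22x_2 (mod 31). Because gcd(22, 31) = 1, we may cancel 22 to get x_1 ≡ x_2 (mod 31).
We now compute 22⁻¹ mod 31 explicitly. Euclid's algorithm: 31 = 1·22 + 9, 22 = 2·9 + 4, 9 = 2·4 + 1; back-substituting gives 1 = 24·22 − 17·31, so 22⁻¹ ≡ 24 (mod 31).
Then y ↦ 24(y − 13) is a two-sided inverse to h, so every y ∈ ℤ/31ℤ has a preimage.
Thus h is bijective.
Since h is bijective, we find h⁻¹(12): we need 22x ≡ 12 − 13 ≡ 30 (mod 31). Using 22⁻¹ = 24: x ≡ 24·30 = 720 = 23·31 + 7, so x = 7.
Check: h(7) = 22·7 + 13 = 167 = 5·31 + 12 ≡ 12 (mod 31).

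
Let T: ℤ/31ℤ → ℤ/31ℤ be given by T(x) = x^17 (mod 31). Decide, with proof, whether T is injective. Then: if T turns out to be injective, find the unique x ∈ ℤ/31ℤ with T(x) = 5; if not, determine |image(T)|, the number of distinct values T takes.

25

Since 31 is prime, the nonzero elements of ℤ/31ℤ form a cyclic group of order 30.
As gcd(17, 30) = 1, raising to the 17th power is a bijection on this group: if u^17 ≡ v^17 then (uv^{−1})^17 = 1, and the only element of order dividing gcd(17, 30) = 1 is 1, so u = v.
With T(0) = 0 this makes T injective on all of ℤ/31ℤ, hence bijective (finite equal-size domain and codomain). In particular T is injective.
Since T is injective, we find the preimage of 5. The inverse of x ↦ x^17 on (ℤ/31ℤ)^× is x ↦ x^23, because 17·23 = 391 = 13·30 + 1 ≡ 1 (mod 30) and x^{30} = 1 for x ≠ 0 (Fermat). So T⁻¹(5) = 5^23 mod 31.
Repeated squaring mod 31: 5^1 ≡ 5, 5^2 ≡ 5² = 25, 5^4 ≡ 25² = 625 ≡ 5, 5^8 ≡ 5² = 25, 5^16 ≡ 25² = 625 ≡ 5. Since 23 = 16 + 4 + 2 + 1, 5^23 ≡ 5·5·25·5: 5·5 = 25, then 25·25 = 625 ≡ 5, then 5·5 = 25. So 5^23 ≡ 25 (mod 31).
Hence T⁻¹(5) = 25.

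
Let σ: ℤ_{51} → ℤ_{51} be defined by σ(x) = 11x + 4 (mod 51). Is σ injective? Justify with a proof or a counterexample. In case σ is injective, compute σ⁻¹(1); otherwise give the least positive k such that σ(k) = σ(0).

Recall: σ is injective when σ(s) = σ(t) forces s = t.
Suppose σ(s) = σ(t) in ℤ_{51}. Then 11s + 4 ≡ 11t + 4 (mod 51), hence 11(s − t) ≡ 0 (mod 51).
Since gcd(11, 51) = 1, 11 is invertible modulo 51, so s − t ≡ 0 (mod 51), i.e. s = t.
Thus σ is injective.
We now compute 11⁻¹ mod 51 explicitly. Euclid's algorithm: 51 = 4·11 + 7, 11 = 1·7 + 4, 7 = 1·4 + 3, 4 = 1·3 + 1; back-substituting gives 1 = 14·11 − 3·51, so 11⁻¹ ≡ 14 (mod 51).
Since σ is injective, we compute σ⁻¹(1): solve 11x + 4 ≡ 1 (mod 51), i.e. 11x ≡ 48 (mod 51).
Multiplying by 11⁻¹ = 14 gives x ≡ 14·48 = 672 = 13·51 + 9 ≡ 9 (mod 51).
Check: σ(9) = 11·9 + 4 = 103 = 2·51 + 1 ≡ 1 (mod 51).

9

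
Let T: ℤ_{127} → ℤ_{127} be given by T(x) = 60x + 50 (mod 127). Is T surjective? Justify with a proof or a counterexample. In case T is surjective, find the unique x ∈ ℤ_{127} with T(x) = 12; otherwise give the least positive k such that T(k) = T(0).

29

Recall: T is surjective if every y in the codomain equals T(x) for some x in the domain.
Since gcd(60, 127) = 1, 60 is invertible modulo 127. Euclid's algorithm: 127 = 2·60 + 7, 60 = 8·7 + 4, 7 = 1·4 + 3, 4 = 1·3 + 1; back-substituting gives 1 = 36·60 − 17·127, so 60⁻¹ ≡ 36 (mod 127).
Then y ↦ 36(y − 50) is a two-sided inverse to T, so every y ∈ ℤ_{127} has a preimage.
Thus T is surjective.
Since T is surjective, we compute T⁻¹(12): solve 60x + 50 ≡ 12 (mod 127), i.e. 60x ≡ 89 (mod 127).
Multiplying by 60⁻¹ = 36 gives x ≡ 36·89 = 3204 = 25·127 + 29 ≡ 29 (mod 127).
Check: T(29) = 60·29 + 50 = 1790 = 14·127 + 12 ≡ 12 (mod 127).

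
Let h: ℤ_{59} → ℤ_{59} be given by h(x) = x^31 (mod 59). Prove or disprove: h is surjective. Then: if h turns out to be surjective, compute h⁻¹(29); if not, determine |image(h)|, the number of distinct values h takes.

41

Since 59 is prime, the nonzero elements of ℤ_{59} form a cyclic group of order 58.
As gcd(31, 58) = 1, raising to the 31st power is a bijection on this group: if x_1^31 ≡ x_2^31 then (x_1x_2^{−1})^31 = 1, and the only element of order dividing gcd(31, 58) = 1 is 1, so x_1 = x_2.
With h(0) = 0 this makes h injective on all of ℤ_{59}, hence bijective (finite equal-size domain and codomain). In particular h is surjective.
Since h is surjective, we find the preimage of 29. The inverse of x ↦ x^31 on (ℤ_{59})^× is x ↦ x^15, because 31·15 = 465 = 8·58 + 1 ≡ 1 (mod 58) and x^{58} = 1 for x ≠ 0 (Fermat). So h⁻¹(29) = 29^15 mod 59.
Repeated squaring mod 59: 29^1 ≡ 29, 29^2 ≡ 29² = 841 ≡ 15, 29^4 ≡ 15² = 225 ≡ 48, 29^8 ≡ 48² = 2304 ≡ 3. Since 15 = 8 + 4 + 2 + 1, 29^15 ≡ 3·48·15·29: 3·48 = 144 ≡ 26, then 26·15 = 390 ≡ 36, then 36·29 = 1044 ≡ 41. So 29^15 ≡ 41 (mod 59).
Hence h⁻¹(29) = 41.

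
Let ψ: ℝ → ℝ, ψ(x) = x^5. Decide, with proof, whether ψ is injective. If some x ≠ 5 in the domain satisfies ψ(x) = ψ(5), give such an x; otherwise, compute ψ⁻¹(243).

3

On ℝ, x ↦ x^5 is strictly increasing (since 5 is odd), so ψ(x_1) = ψ(x_2) forces x_1 = x_2. Thus ψ is injective.
Since x ↦ x^5 is strictly increasing on ℝ, it is injective there, so no x ≠ 5 in the domain has ψ(x) = ψ(5). We therefore compute ψ⁻¹(243) = 243^{1/5} = 3 (indeed 3^5 = 243).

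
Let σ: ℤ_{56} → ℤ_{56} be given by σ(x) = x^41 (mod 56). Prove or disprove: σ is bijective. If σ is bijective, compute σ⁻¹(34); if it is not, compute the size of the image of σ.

σ(0) = 0^41 = 0.
σ(14): Repeated squaring mod 56: 14^1 ≡ 14, 14^2 ≡ 14² = 196 ≡ 28, 14^4 ≡ 28² = 784 ≡ 0, 14^8 ≡ 0² = 0, 14^16 ≡ 0² = 0, 14^32 ≡ 0² = 0. Since 41 = 32 + 8 + 1, 14^41 ≡ 0·0·14: 0·0 = 0, then 0·14 = 0. So 14^41 ≡ 0 (mod 56).
So σ(0) = σ(14) = 0 while 0 ≠ 14, hence σ is not injective, hence not bijective.
Since σ is not bijective, we determine |image(σ)|. Computing x^41 mod 56 for each x (by repeated squaring, reducing mod 56 at every step), the values σ(0), σ(1), …, σ(55) are: 0, 1, 32, 19, 16, 45, 48, 7, 8, 25, 40, 51, 24, 13, 0, 15, 32, 33, 16, 3, 48, 21, 8, 39, 40, 9, 24, 27, 0, 29, 32, 47, 16, 17, 48, 35, 8, 53, 40, 23, 24, 41, 0, 43, 32, 5, 16, 31, 48, 49, 8, 11, 40, 37, 24, 55.
The distinct values are {0, 1, 3, 5, 7, 8, 9, 11, 13, 15, 16, 17, 19, 21, 23, 24, 25, 27, 29, 31, 32, 33, 35, 37, 39, 40, 41, 43, 45, 47, 48, 49, 51, 53, 55}; there are 35 of them.

35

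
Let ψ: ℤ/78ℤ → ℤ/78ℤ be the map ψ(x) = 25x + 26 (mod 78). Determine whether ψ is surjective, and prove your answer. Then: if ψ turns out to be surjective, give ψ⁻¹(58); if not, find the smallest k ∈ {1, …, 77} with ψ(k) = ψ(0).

20

Since gcd(25, 78) = 1, 25 is invertible modulo 78. Euclid's algorithm: 78 = 3·25 + 3, 25 = 8·3 + 1; back-substituting gives 1 = 25·25 − 8·78, so 25⁻¹ ≡ 25 (mod 78).
For any y ∈ ℤ/78ℤ, x = 25(y − 26) mod 78 satisfies ψ(x) = 25·25(y − 26) + 26 ≡ y (since 25·25 ≡ 1 mod 78). So every y has a preimage.
So ψ is surjective.
Since ψ is surjective, we compute ψ⁻¹(58): solve 25x + 26 ≡ 58 (mod 78), i.e. 25x ≡ 32 (mod 78).
Multiplying by 25⁻¹ = 25 gives x ≡ 25·32 = 800 = 10·78 + 20 ≡ 20 (mod 78).
Check: ψ(20) = 25·20 + 26 = 526 = 6·78 + 58 ≡ 58 (mod 78).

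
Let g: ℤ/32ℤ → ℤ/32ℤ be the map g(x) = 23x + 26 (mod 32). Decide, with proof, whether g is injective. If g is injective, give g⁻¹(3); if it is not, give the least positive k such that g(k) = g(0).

By definition, g is injective if g(u) = g(v) implies u = v.
Suppose g(u) = g(v) in ℤ/32ℤ. Then 23u + 26 ≡ 23v + 26 (mod 32), therefore 23(u − v) ≡ 0 (mod 32).
Since gcd(23, 32) = 1, 23 is invertible modulo 32, therefore u − v ≡ 0 (mod 32), i.e. u = v.
So g is injective.
We now compute 23⁻¹ mod 32 explicitly. Euclid's algorithm: 32 = 1·23 + 9, 23 = 2·9 + 5, 9 = 1·5 + 4, 5 = 1·4 + 1; back-substituting gives 1 = 7·23 − 5·32, so 23⁻¹ ≡ 7 (mod 32).
Since g is injective, we find g⁻¹(3): we need 23x ≡ 3 − 26 ≡ 9 (mod 32). Using 23⁻¹ = 7: x ≡ 7·9 = 63 = 1·32 + 31, so x = 31.
Check: g(31) = 23·31 + 26 = 739 = 23·32 + 3 ≡ 3 (mod 32).

31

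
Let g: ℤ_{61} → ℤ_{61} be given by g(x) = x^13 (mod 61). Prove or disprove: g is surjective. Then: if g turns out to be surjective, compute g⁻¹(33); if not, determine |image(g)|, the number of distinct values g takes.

Since 61 is prime, the nonzero elements of ℤ_{61} form a cyclic group of order 60.
As gcd(13, 60) = 1, raising to the 13th power is a bijection on this group: if a^13 ≡ b^13 then (ab^{−1})^13 = 1, and the only element of order dividing gcd(13, 60) = 1 is 1, so a = b.
With g(0) = 0 this makes g injective on all of ℤ_{61}, hence bijective (finite equal-size domain and codomain). In particular g is surjective.
Since g is surjective, we find the preimage of 33. The inverse of x ↦ x^13 on (ℤ_{61})^× is x ↦ x^37, because 13·37 = 481 = 8·60 + 1 ≡ 1 (mod 60) and x^{60} = 1 for x ≠ 0 (Fermat). So g⁻¹(33) = 33^37 mod 61.
Repeated squaring mod 61: 33^1 ≡ 33, 33^2 ≡ 33² = 1089 ≡ 52, 33^4 ≡ 52² = 2704 ≡ 20, 33^8 ≡ 20² = 400 ≡ 34, 33^16 ≡ 34² = 1156 ≡ 58, 33^32 ≡ 58² = 3364 ≡ 9. Since 37 = 32 + 4 + 1, 33^37 ≡ 9·20·33: 9·20 = 180 ≡ 58, then 58·33 = 1914 ≡ 23. So 33^37 ≡ 23 (mod 61).
Hence g⁻¹(33) = 23.

23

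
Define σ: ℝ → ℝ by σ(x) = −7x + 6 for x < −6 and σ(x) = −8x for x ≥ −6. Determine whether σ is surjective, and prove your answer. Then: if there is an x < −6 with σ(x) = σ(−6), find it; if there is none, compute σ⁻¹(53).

Both pieces are strictly decreasing (slopes −7 and −8), so each is injective on its own interval.
The left piece maps (−∞, −6) onto (48, ∞); the right piece maps [−6, ∞) onto (−∞, 48].
These images together cover ℝ, so σ is surjective.
Because the two images are disjoint, no x < −6 has σ(x) = σ(−6), so we compute σ⁻¹(53): 53 lies in (48, ∞), so solve −7x + 6 = 53: x = (53 − 6)/(−7) = −47/7.

-47/7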